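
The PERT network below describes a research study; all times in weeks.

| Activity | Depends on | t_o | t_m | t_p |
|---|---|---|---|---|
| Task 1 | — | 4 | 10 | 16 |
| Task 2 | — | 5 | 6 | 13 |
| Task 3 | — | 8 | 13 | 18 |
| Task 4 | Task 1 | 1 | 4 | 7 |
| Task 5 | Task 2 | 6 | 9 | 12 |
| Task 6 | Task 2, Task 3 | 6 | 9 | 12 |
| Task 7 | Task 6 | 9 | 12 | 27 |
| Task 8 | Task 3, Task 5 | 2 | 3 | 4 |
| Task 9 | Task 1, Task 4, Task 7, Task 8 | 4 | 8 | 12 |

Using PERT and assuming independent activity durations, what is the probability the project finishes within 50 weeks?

te_Task 1 = (4 + 4·10 + 16)/6 = 60/6 = 10; σ²_Task 1 = ((16−4)/6)² = 4.000
te_Task 2 = (5 + 4·6 + 13)/6 = 42/6 = 7; σ²_Task 2 = ((13−5)/6)² = 1.778
te_Task 3 = (8 + 4·13 + 18)/6 = 78/6 = 13; σ²_Task 3 = ((18−8)/6)² = 2.778
te_Task 4 = (1 + 4·4 + 7)/6 = 24/6 = 4; σ²_Task 4 = ((7−1)/6)² = 1.000
te_Task 5 = (6 + 4·9 + 12)/6 = 54/6 = 9; σ²_Task 5 = ((12−6)/6)² = 1.000
te_Task 6 = (6 + 4·9 + 12)/6 = 54/6 = 9; σ²_Task 6 = ((12−6)/6)² = 1.000
te_Task 7 = (9 + 4·12 + 27)/6 = 84/6 = 14; σ²_Task 7 = ((27−9)/6)² = 9.000
te_Task 8 = (2 + 4·3 + 4)/6 = 18/6 = 3; σ²_Task 8 = ((4−2)/6)² = 0.111
te_Task 9 = (4 + 4·8 + 12)/6 = 48/6 = 8; σ²_Task 9 = ((12−4)/6)² = 1.778

Forward pass:
ES_Task 1 = 0; EF_Task 1 = 10
ES_Task 2 = 0; EF_Task 2 = 7
ES_Task 3 = 0; EF_Task 3 = 13
ES_Task 4 = 10; EF_Task 4 = 10+4 = 14
ES_Task 5 = 7; EF_Task 5 = 7+9 = 16
ES_Task 6 = max(EF_Task 2=7, EF_Task 3=13) = 13; EF_Task 6 = 13+9 = 22
ES_Task 7 = 22; EF_Task 7 = 22+14 = 36
ES_Task 8 = max(EF_Task 3=13, EF_Task 5=16) = 16; EF_Task 8 = 16+3 = 19
ES_Task 9 = max(EF_Task 1=10, EF_Task 4=14, EF_Task 7=36, EF_Task 8=19) = 36; EF_Task 9 = 36+8 = 44
Expected project duration μ = 44 weeks. Critical path: Task 3 → Task 6 → Task 7 → Task 9.

Variance along critical path = 2.778 + 1.000 + 9.000 + 1.778 = 14.556; σ = √14.556 = 3.815 weeks.
Z = (50 − 44) / 3.815 = 1.573
P(T ≤ 50) = Φ(1.573) ≈ 0.942

0.942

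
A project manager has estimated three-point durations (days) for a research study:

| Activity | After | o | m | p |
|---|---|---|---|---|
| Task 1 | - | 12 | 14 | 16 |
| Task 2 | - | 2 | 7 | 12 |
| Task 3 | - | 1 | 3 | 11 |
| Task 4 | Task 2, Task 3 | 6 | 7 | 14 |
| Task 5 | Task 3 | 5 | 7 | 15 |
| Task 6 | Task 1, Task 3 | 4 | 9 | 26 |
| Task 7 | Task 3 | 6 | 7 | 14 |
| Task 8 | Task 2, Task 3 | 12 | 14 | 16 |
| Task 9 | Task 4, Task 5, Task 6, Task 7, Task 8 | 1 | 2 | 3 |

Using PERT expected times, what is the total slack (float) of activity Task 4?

te_Task 1 = (12 + 4·14 + 16)/6 = 84/6 = 14
te_Task 2 = (2 + 4·7 + 12)/6 = 42/6 = 7
te_Task 3 = (1 + 4·3 + 11)/6 = 24/6 = 4
te_Task 4 = (6 + 4·7 + 14)/6 = 48/6 = 8
te_Task 5 = (5 + 4·7 + 15)/6 = 48/6 = 8
te_Task 6 = (4 + 4·9 + 26)/6 = 66/6 = 11
te_Task 7 = (6 + 4·7 + 14)/6 = 48/6 = 8
te_Task 8 = (12 + 4·14 + 16)/6 = 84/6 = 14
te_Task 9 = (1 + 4·2 + 3)/6 = 12/6 = 2

Forward pass:
ES_Task 1 = 0; EF_Task 1 = 14
ES_Task 2 = 0; EF_Task 2 = 7
ES_Task 3 = 0; EF_Task 3 = 4
ES_Task 4 = max(EF_Task 2=7, EF_Task 3=4) = 7; EF_Task 4 = 7+8 = 15
ES_Task 5 = 4; EF_Task 5 = 4+8 = 12
ES_Task 6 = max(EF_Task 1=14, EF_Task 3=4) = 14; EF_Task 6 = 14+11 = 25
ES_Task 7 = 4; EF_Task 7 = 4+8 = 12
ES_Task 8 = max(EF_Task 2=7, EF_Task 3=4) = 7; EF_Task 8 = 7+14 = 21
ES_Task 9 = max(EF_Task 4=15, EF_Task 5=12, EF_Task 6=25, EF_Task 7=12, EF_Task 8=21) = 25; EF_Task 9 = 25+2 = 27
Expected project duration μ = 27 days. Critical path: Task 1 → Task 6 → Task 9.

Backward pass:
LF_Task 9 = 27; LS_Task 9 = 27−2 = 25
LF_Task 8 = LS_Task 9 = 25; LS_Task 8 = 25−14 = 11
LF_Task 7 = LS_Task 9 = 25; LS_Task 7 = 25−8 = 17
LF_Task 6 = LS_Task 9 = 25; LS_Task 6 = 25−11 = 14
LF_Task 5 = LS_Task 9 = 25; LS_Task 5 = 25−8 = 17
LF_Task 4 = LS_Task 9 = 25; LS_Task 4 = 25−8 = 17
LF_Task 3 = min(LS_Task 4=17, LS_Task 5=17, LS_Task 6=14, LS_Task 7=17, LS_Task 8=11) = 11; LS_Task 3 = 11−4 = 7
LF_Task 2 = min(LS_Task 4=17, LS_Task 8=11) = 11; LS_Task 2 = 11−7 = 4
LF_Task 1 = LS_Task 6 = 14; LS_Task 1 = 14−14 = 0
Slack_Task 4 = LS_Task 4 − ES_Task 4 = 17 − 7 = 10

10 days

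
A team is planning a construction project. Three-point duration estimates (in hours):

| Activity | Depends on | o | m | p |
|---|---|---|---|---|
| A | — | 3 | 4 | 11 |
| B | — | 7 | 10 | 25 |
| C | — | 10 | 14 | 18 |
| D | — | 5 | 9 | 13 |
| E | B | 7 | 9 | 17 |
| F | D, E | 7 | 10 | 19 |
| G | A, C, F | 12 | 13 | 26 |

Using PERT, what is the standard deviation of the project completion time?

te_A = (3 + 4·4 + 11)/6 = 30/6 = 5; σ²_A = ((11−3)/6)² = 1.778
te_B = (7 + 4·10 + 25)/6 = 72/6 = 12; σ²_B = ((25−7)/6)² = 9.000
te_C = (10 + 4·14 + 18)/6 = 84/6 = 14; σ²_C = ((18−10)/6)² = 1.778
te_D = (5 + 4·9 + 13)/6 = 54/6 = 9; σ²_D = ((13−5)/6)² = 1.778
te_E = (7 + 4·9 + 17)/6 = 60/6 = 10; σ²_E = ((17−7)/6)² = 2.778
te_F = (7 + 4·10 + 19)/6 = 66/6 = 11; σ²_F = ((19−7)/6)² = 4.000
te_G = (12 + 4·13 + 26)/6 = 90/6 = 15; σ²_G = ((26−12)/6)² = 5.444

Forward pass:
ES_A = 0; EF_A = 5
ES_B = 0; EF_B = 12
ES_C = 0; EF_C = 14
ES_D = 0; EF_D = 9
ES_E = 12; EF_E = 12+10 = 22
ES_F = max(EF_D=9, EF_E=22) = 22; EF_F = 22+11 = 33
ES_G = max(EF_A=5, EF_C=14, EF_F=33) = 33; EF_G = 33+15 = 48
Expected project duration μ = 48 hours. Critical path: B → E → F → G.

Variance along critical path = 9.000 + 2.778 + 4.000 + 5.444 = 21.222
σ = √21.222 = 4.607 hours

4.61 hours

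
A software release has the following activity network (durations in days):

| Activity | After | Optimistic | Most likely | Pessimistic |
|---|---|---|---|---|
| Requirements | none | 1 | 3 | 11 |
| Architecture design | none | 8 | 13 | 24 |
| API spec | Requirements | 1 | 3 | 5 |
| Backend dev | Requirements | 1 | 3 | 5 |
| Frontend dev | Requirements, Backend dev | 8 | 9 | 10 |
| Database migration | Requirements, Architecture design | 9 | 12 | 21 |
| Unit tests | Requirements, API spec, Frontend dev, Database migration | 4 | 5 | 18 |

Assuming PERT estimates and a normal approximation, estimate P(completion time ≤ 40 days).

te_Requirements = (1 + 4·3 + 11)/6 = 24/6 = 4; σ²_Requirements = ((11−1)/6)² = 2.778
te_Architecture design = (8 + 4·13 + 24)/6 = 84/6 = 14; σ²_Architecture design = ((24−8)/6)² = 7.111
te_API spec = (1 + 4·3 + 5)/6 = 18/6 = 3; σ²_API spec = ((5−1)/6)² = 0.444
te_Backend dev = (1 + 4·3 + 5)/6 = 18/6 = 3; σ²_Backend dev = ((5−1)/6)² = 0.444
te_Frontend dev = (8 + 4·9 + 10)/6 = 54/6 = 9; σ²_Frontend dev = ((10−8)/6)² = 0.111
te_Database migration = (9 + 4·12 + 21)/6 = 78/6 = 13; σ²_Database migration = ((21−9)/6)² = 4.000
te_Unit tests = (4 + 4·5 + 18)/6 = 42/6 = 7; σ²_Unit tests = ((18−4)/6)² = 5.444

Forward pass:
ES_Requirements = 0; EF_Requirements = 4
ES_Architecture design = 0; EF_Architecture design = 14
ES_API spec = 4; EF_API spec = 4+3 = 7
ES_Backend dev = 4; EF_Backend dev = 4+3 = 7
ES_Frontend dev = max(EF_Requirements=4, EF_Backend dev=7) = 7; EF_Frontend dev = 7+9 = 16
ES_Database migration = max(EF_Requirements=4, EF_Architecture design=14) = 14; EF_Database migration = 14+13 = 27
ES_Unit tests = max(EF_Requirements=4, EF_API spec=7, EF_Frontend dev=16, EF_Database migration=27) = 27; EF_Unit tests = 27+7 = 34
Expected project duration μ = 34 days. Critical path: Architecture design → Database migration → Unit tests.

Variance along critical path = 7.111 + 4.000 + 5.444 = 16.556; σ = √16.556 = 4.069 days.
Z = (40 − 34) / 4.069 = 1.475
P(T ≤ 40) = Φ(1.475) ≈ 0.930

0.930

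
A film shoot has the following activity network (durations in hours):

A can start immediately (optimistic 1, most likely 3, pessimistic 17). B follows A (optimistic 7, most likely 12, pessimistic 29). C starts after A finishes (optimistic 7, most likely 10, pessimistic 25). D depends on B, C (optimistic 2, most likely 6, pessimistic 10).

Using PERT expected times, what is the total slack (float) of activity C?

te_A = (1 + 4·3 + 17)/6 = 30/6 = 5
te_B = (7 + 4·12 + 29)/6 = 84/6 = 14
te_C = (7 + 4·10 + 25)/6 = 72/6 = 12
te_D = (2 + 4·6 + 10)/6 = 36/6 = 6

Forward pass:
ES_A = 0; EF_A = 5
ES_B = 5; EF_B = 5+14 = 19
ES_C = 5; EF_C = 5+12 = 17
ES_D = max(EF_B=19, EF_C=17) = 19; EF_D = 19+6 = 25
Expected project duration μ = 25 hours. Critical path: A → B → D.

Backward pass:
LF_D = 25; LS_D = 25−6 = 19
LF_C = LS_D = 19; LS_C = 19−12 = 7
LF_B = LS_D = 19; LS_B = 19−14 = 5
LF_A = min(LS_B=5, LS_C=7) = 5; LS_A = 5−5 = 0
Slack_C = LS_C − ES_C = 7 − 5 = 2

2 hours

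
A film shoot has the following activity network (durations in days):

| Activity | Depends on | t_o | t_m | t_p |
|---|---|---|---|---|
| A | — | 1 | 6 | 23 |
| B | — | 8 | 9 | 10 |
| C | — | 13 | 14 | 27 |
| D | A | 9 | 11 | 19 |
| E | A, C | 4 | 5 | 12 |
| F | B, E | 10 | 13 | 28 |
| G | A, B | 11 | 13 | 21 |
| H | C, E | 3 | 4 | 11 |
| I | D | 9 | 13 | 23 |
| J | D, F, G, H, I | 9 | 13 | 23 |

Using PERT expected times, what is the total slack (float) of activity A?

te_A = (1 + 4·6 + 23)/6 = 48/6 = 8
te_B = (8 + 4·9 + 10)/6 = 54/6 = 9
te_C = (13 + 4·14 + 27)/6 = 96/6 = 16
te_D = (9 + 4·11 + 19)/6 = 72/6 = 12
te_E = (4 + 4·5 + 12)/6 = 36/6 = 6
te_F = (10 + 4·13 + 28)/6 = 90/6 = 15
te_G = (11 + 4·13 + 21)/6 = 84/6 = 14
te_H = (3 + 4·4 + 11)/6 = 30/6 = 5
te_I = (9 + 4·13 + 23)/6 = 84/6 = 14
te_J = (9 + 4·13 + 23)/6 = 84/6 = 14

Forward pass:
ES_A = 0; EF_A = 8
ES_B = 0; EF_B = 9
ES_C = 0; EF_C = 16
ES_D = 8; EF_D = 8+12 = 20
ES_E = max(EF_A=8, EF_C=16) = 16; EF_E = 16+6 = 22
ES_F = max(EF_B=9, EF_E=22) = 22; EF_F = 22+15 = 37
ES_G = max(EF_A=8, EF_B=9) = 9; EF_G = 9+14 = 23
ES_H = max(EF_C=16, EF_E=22) = 22; EF_H = 22+5 = 27
ES_I = 20; EF_I = 20+14 = 34
ES_J = max(EF_D=20, EF_F=37, EF_G=23, EF_H=27, EF_I=34) = 37; EF_J = 37+14 = 51
Expected project duration μ = 51 days. Critical path: C → E → F → J.

Backward pass:
LF_J = 51; LS_J = 51−14 = 37
LF_I = LS_J = 37; LS_I = 37−14 = 23
LF_H = LS_J = 37; LS_H = 37−5 = 32
LF_G = LS_J = 37; LS_G = 37−14 = 23
LF_F = LS_J = 37; LS_F = 37−15 = 22
LF_E = min(LS_F=22, LS_H=32) = 22; LS_E = 22−6 = 16
LF_D = min(LS_I=23, LS_J=37) = 23; LS_D = 23−12 = 11
LF_C = min(LS_E=16, LS_H=32) = 16; LS_C = 16−16 = 0
LF_B = min(LS_F=22, LS_G=23) = 22; LS_B = 22−9 = 13
LF_A = min(LS_D=11, LS_E=16, LS_G=23) = 11; LS_A = 11−8 = 3
Slack_A = LS_A − ES_A = 3 − 0 = 3

3 days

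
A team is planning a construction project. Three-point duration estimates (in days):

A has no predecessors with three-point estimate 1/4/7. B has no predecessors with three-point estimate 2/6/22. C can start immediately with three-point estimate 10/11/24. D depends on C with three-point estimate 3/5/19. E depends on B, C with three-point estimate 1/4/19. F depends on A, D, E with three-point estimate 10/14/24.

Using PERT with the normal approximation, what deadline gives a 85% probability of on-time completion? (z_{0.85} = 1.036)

39.4 days

te_A = (1 + 4·4 + 7)/6 = 24/6 = 4; σ²_A = ((7−1)/6)² = 1.000
te_B = (2 + 4·6 + 22)/6 = 48/6 = 8; σ²_B = ((22−2)/6)² = 11.111
te_C = (10 + 4·11 + 24)/6 = 78/6 = 13; σ²_C = ((24−10)/6)² = 5.444
te_D = (3 + 4·5 + 19)/6 = 42/6 = 7; σ²_D = ((19−3)/6)² = 7.111
te_E = (1 + 4·4 + 19)/6 = 36/6 = 6; σ²_E = ((19−1)/6)² = 9.000
te_F = (10 + 4·14 + 24)/6 = 90/6 = 15; σ²_F = ((24−10)/6)² = 5.444

Forward pass:
ES_A = 0; EF_A = 4
ES_B = 0; EF_B = 8
ES_C = 0; EF_C = 13
ES_D = 13; EF_D = 13+7 = 20
ES_E = max(EF_B=8, EF_C=13) = 13; EF_E = 13+6 = 19
ES_F = max(EF_A=4, EF_D=20, EF_E=19) = 20; EF_F = 20+15 = 35
Expected project duration μ = 35 days. Critical path: C → D → F.

Variance along critical path = 5.444 + 7.111 + 5.444 = 18.000; σ = 4.243 days.
D = μ + z·σ = 35 + 1.036·4.243 = 39.4 days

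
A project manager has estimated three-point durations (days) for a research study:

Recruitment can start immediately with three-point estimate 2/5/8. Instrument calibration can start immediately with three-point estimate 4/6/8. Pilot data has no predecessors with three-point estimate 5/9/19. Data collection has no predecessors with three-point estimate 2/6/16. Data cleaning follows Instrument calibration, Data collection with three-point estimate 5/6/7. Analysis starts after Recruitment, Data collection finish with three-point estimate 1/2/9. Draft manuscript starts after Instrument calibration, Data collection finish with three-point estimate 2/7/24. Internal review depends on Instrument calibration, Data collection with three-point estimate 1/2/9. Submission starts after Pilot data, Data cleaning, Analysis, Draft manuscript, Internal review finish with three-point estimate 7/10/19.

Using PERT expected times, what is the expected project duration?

27 days

te_Recruitment = (2 + 4·5 + 8)/6 = 30/6 = 5
te_Instrument calibration = (4 + 4·6 + 8)/6 = 36/6 = 6
te_Pilot data = (5 + 4·9 + 19)/6 = 60/6 = 10
te_Data collection = (2 + 4·6 + 16)/6 = 42/6 = 7
te_Data cleaning = (5 + 4·6 + 7)/6 = 36/6 = 6
te_Analysis = (1 + 4·2 + 9)/6 = 18/6 = 3
te_Draft manuscript = (2 + 4·7 + 24)/6 = 54/6 = 9
te_Internal review = (1 + 4·2 + 9)/6 = 18/6 = 3
te_Submission = (7 + 4·10 + 19)/6 = 66/6 = 11

Forward pass:
ES_Recruitment = 0; EF_Recruitment = 5
ES_Instrument calibration = 0; EF_Instrument calibration = 6
ES_Pilot data = 0; EF_Pilot data = 10
ES_Data collection = 0; EF_Data collection = 7
ES_Data cleaning = max(EF_Instrument calibration=6, EF_Data collection=7) = 7; EF_Data cleaning = 7+6 = 13
ES_Analysis = max(EF_Recruitment=5, EF_Data collection=7) = 7; EF_Analysis = 7+3 = 10
ES_Draft manuscript = max(EF_Instrument calibration=6, EF_Data collection=7) = 7; EF_Draft manuscript = 7+9 = 16
ES_Internal review = max(EF_Instrument calibration=6, EF_Data collection=7) = 7; EF_Internal review = 7+3 = 10
ES_Submission = max(EF_Pilot data=10, EF_Data cleaning=13, EF_Analysis=10, EF_Draft manuscript=16, EF_Internal review=10) = 16; EF_Submission = 16+11 = 27
Expected project duration μ = 27 days. Critical path: Data collection → Draft manuscript → Submission.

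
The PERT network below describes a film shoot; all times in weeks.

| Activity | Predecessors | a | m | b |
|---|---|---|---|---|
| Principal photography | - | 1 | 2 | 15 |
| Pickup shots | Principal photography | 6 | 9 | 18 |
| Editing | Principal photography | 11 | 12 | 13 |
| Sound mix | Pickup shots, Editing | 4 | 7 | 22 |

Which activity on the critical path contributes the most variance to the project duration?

Sound mix

te_Principal photography = (1 + 4·2 + 15)/6 = 24/6 = 4; σ²_Principal photography = ((15−1)/6)² = 5.444
te_Pickup shots = (6 + 4·9 + 18)/6 = 60/6 = 10; σ²_Pickup shots = ((18−6)/6)² = 4.000
te_Editing = (11 + 4·12 + 13)/6 = 72/6 = 12; σ²_Editing = ((13−11)/6)² = 0.111
te_Sound mix = (4 + 4·7 + 22)/6 = 54/6 = 9; σ²_Sound mix = ((22−4)/6)² = 9.000

Forward pass:
ES_Principal photography = 0; EF_Principal photography = 4
ES_Pickup shots = 4; EF_Pickup shots = 4+10 = 14
ES_Editing = 4; EF_Editing = 4+12 = 16
ES_Sound mix = max(EF_Pickup shots=14, EF_Editing=16) = 16; EF_Sound mix = 16+9 = 25
Expected project duration μ = 25 weeks. Critical path: Principal photography → Editing → Sound mix.

Variances on critical path: σ²_Principal photography=5.444, σ²_Editing=0.111, σ²_Sound mix=9.000.
Largest is σ²_Sound mix = 9.000.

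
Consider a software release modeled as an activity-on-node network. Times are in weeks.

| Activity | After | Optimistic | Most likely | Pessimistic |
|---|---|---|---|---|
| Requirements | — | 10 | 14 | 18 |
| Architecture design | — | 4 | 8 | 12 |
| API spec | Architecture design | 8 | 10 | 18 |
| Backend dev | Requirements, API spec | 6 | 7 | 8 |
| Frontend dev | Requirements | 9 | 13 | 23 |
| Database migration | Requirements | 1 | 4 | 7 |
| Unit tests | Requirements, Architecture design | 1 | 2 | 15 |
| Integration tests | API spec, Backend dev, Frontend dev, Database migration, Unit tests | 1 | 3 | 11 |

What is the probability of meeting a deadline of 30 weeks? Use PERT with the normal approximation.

te_Requirements = (10 + 4·14 + 18)/6 = 84/6 = 14; σ²_Requirements = ((18−10)/6)² = 1.778
te_Architecture design = (4 + 4·8 + 12)/6 = 48/6 = 8; σ²_Architecture design = ((12−4)/6)² = 1.778
te_API spec = (8 + 4·10 + 18)/6 = 66/6 = 11; σ²_API spec = ((18−8)/6)² = 2.778
te_Backend dev = (6 + 4·7 + 8)/6 = 42/6 = 7; σ²_Backend dev = ((8−6)/6)² = 0.111
te_Frontend dev = (9 + 4·13 + 23)/6 = 84/6 = 14; σ²_Frontend dev = ((23−9)/6)² = 5.444
te_Database migration = (1 + 4·4 + 7)/6 = 24/6 = 4; σ²_Database migration = ((7−1)/6)² = 1.000
te_Unit tests = (1 + 4·2 + 15)/6 = 24/6 = 4; σ²_Unit tests = ((15−1)/6)² = 5.444
te_Integration tests = (1 + 4·3 + 11)/6 = 24/6 = 4; σ²_Integration tests = ((11−1)/6)² = 2.778

Forward pass:
ES_Requirements = 0; EF_Requirements = 14
ES_Architecture design = 0; EF_Architecture design = 8
ES_API spec = 8; EF_API spec = 8+11 = 19
ES_Backend dev = max(EF_Requirements=14, EF_API spec=19) = 19; EF_Backend dev = 19+7 = 26
ES_Frontend dev = 14; EF_Frontend dev = 14+14 = 28
ES_Database migration = 14; EF_Database migration = 14+4 = 18
ES_Unit tests = max(EF_Requirements=14, EF_Architecture design=8) = 14; EF_Unit tests = 14+4 = 18
ES_Integration tests = max(EF_API spec=19, EF_Backend dev=26, EF_Frontend dev=28, EF_Database migration=18, EF_Unit tests=18) = 28; EF_Integration tests = 28+4 = 32
Expected project duration μ = 32 weeks. Critical path: Requirements → Frontend dev → Integration tests.

Variance along critical path = 1.778 + 5.444 + 2.778 = 10.000; σ = √10.000 = 3.162 weeks.
Z = (30 − 32) / 3.162 = -0.632
P(T ≤ 30) = Φ(-0.632) ≈ 0.264

0.264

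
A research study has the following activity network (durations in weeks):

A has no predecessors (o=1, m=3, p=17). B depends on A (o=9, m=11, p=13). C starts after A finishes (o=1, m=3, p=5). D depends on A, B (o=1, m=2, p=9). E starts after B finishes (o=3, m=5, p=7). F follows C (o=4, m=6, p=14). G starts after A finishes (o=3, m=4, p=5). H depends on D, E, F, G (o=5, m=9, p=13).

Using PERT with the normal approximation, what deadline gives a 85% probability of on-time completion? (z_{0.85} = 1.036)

33.2 weeks

te_A = (1 + 4·3 + 17)/6 = 30/6 = 5; σ²_A = ((17−1)/6)² = 7.111
te_B = (9 + 4·11 + 13)/6 = 66/6 = 11; σ²_B = ((13−9)/6)² = 0.444
te_C = (1 + 4·3 + 5)/6 = 18/6 = 3; σ²_C = ((5−1)/6)² = 0.444
te_D = (1 + 4·2 + 9)/6 = 18/6 = 3; σ²_D = ((9−1)/6)² = 1.778
te_E = (3 + 4·5 + 7)/6 = 30/6 = 5; σ²_E = ((7−3)/6)² = 0.444
te_F = (4 + 4·6 + 14)/6 = 42/6 = 7; σ²_F = ((14−4)/6)² = 2.778
te_G = (3 + 4·4 + 5)/6 = 24/6 = 4; σ²_G = ((5−3)/6)² = 0.111
te_H = (5 + 4·9 + 13)/6 = 54/6 = 9; σ²_H = ((13−5)/6)² = 1.778

Forward pass:
ES_A = 0; EF_A = 5
ES_B = 5; EF_B = 5+11 = 16
ES_C = 5; EF_C = 5+3 = 8
ES_D = max(EF_A=5, EF_B=16) = 16; EF_D = 16+3 = 19
ES_E = 16; EF_E = 16+5 = 21
ES_F = 8; EF_F = 8+7 = 15
ES_G = 5; EF_G = 5+4 = 9
ES_H = max(EF_D=19, EF_E=21, EF_F=15, EF_G=9) = 21; EF_H = 21+9 = 30
Expected project duration μ = 30 weeks. Critical path: A → B → E → H.

Variance along critical path = 7.111 + 0.444 + 0.444 + 1.778 = 9.778; σ = 3.127 weeks.
D = μ + z·σ = 30 + 1.036·3.127 = 33.2 weeks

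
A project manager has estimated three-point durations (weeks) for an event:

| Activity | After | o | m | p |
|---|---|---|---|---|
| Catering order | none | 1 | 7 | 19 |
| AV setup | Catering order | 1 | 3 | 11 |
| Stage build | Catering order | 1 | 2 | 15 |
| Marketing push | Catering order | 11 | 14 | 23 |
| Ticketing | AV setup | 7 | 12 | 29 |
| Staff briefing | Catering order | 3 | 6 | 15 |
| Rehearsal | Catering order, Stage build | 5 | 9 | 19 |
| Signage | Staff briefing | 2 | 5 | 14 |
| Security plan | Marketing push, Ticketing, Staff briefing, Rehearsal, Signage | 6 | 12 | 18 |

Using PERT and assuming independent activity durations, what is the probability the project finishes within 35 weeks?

te_Catering order = (1 + 4·7 + 19)/6 = 48/6 = 8; σ²_Catering order = ((19−1)/6)² = 9.000
te_AV setup = (1 + 4·3 + 11)/6 = 24/6 = 4; σ²_AV setup = ((11−1)/6)² = 2.778
te_Stage build = (1 + 4·2 + 15)/6 = 24/6 = 4; σ²_Stage build = ((15−1)/6)² = 5.444
te_Marketing push = (11 + 4·14 + 23)/6 = 90/6 = 15; σ²_Marketing push = ((23−11)/6)² = 4.000
te_Ticketing = (7 + 4·12 + 29)/6 = 84/6 = 14; σ²_Ticketing = ((29−7)/6)² = 13.444
te_Staff briefing = (3 + 4·6 + 15)/6 = 42/6 = 7; σ²_Staff briefing = ((15−3)/6)² = 4.000
te_Rehearsal = (5 + 4·9 + 19)/6 = 60/6 = 10; σ²_Rehearsal = ((19−5)/6)² = 5.444
te_Signage = (2 + 4·5 + 14)/6 = 36/6 = 6; σ²_Signage = ((14−2)/6)² = 4.000
te_Security plan = (6 + 4·12 + 18)/6 = 72/6 = 12; σ²_Security plan = ((18−6)/6)² = 4.000

Forward pass:
ES_Catering order = 0; EF_Catering order = 8
ES_AV setup = 8; EF_AV setup = 8+4 = 12
ES_Stage build = 8; EF_Stage build = 8+4 = 12
ES_Marketing push = 8; EF_Marketing push = 8+15 = 23
ES_Ticketing = 12; EF_Ticketing = 12+14 = 26
ES_Staff briefing = 8; EF_Staff briefing = 8+7 = 15
ES_Rehearsal = max(EF_Catering order=8, EF_Stage build=12) = 12; EF_Rehearsal = 12+10 = 22
ES_Signage = 15; EF_Signage = 15+6 = 21
ES_Security plan = max(EF_Marketing push=23, EF_Ticketing=26, EF_Staff briefing=15, EF_Rehearsal=22, EF_Signage=21) = 26; EF_Security plan = 26+12 = 38
Expected project duration μ = 38 weeks. Critical path: Catering order → AV setup → Ticketing → Security plan.

Variance along critical path = 9.000 + 2.778 + 13.444 + 4.000 = 29.222; σ = √29.222 = 5.406 weeks.
Z = (35 − 38) / 5.406 = -0.555
P(T ≤ 35) = Φ(-0.555) ≈ 0.289

0.289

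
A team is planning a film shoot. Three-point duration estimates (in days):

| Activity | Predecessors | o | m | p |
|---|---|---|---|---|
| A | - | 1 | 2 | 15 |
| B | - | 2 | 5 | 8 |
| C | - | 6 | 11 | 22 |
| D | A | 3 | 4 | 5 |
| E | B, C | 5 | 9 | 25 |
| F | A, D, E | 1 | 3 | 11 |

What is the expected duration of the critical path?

te_A = (1 + 4·2 + 15)/6 = 24/6 = 4
te_B = (2 + 4·5 + 8)/6 = 30/6 = 5
te_C = (6 + 4·11 + 22)/6 = 72/6 = 12
te_D = (3 + 4·4 + 5)/6 = 24/6 = 4
te_E = (5 + 4·9 + 25)/6 = 66/6 = 11
te_F = (1 + 4·3 + 11)/6 = 24/6 = 4

Forward pass:
ES_A = 0; EF_A = 4
ES_B = 0; EF_B = 5
ES_C = 0; EF_C = 12
ES_D = 4; EF_D = 4+4 = 8
ES_E = max(EF_B=5, EF_C=12) = 12; EF_E = 12+11 = 23
ES_F = max(EF_A=4, EF_D=8, EF_E=23) = 23; EF_F = 23+4 = 27
Expected project duration μ = 27 days. Critical path: C → E → F.

27 days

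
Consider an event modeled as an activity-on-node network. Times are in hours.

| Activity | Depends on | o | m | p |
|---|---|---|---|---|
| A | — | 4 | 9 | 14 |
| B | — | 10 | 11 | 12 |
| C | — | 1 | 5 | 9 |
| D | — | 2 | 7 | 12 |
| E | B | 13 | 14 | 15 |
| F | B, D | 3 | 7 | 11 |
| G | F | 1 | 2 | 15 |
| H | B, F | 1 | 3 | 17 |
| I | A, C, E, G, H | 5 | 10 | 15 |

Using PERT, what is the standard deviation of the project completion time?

1.73 hours

te_A = (4 + 4·9 + 14)/6 = 54/6 = 9; σ²_A = ((14−4)/6)² = 2.778
te_B = (10 + 4·11 + 12)/6 = 66/6 = 11; σ²_B = ((12−10)/6)² = 0.111
te_C = (1 + 4·5 + 9)/6 = 30/6 = 5; σ²_C = ((9−1)/6)² = 1.778
te_D = (2 + 4·7 + 12)/6 = 42/6 = 7; σ²_D = ((12−2)/6)² = 2.778
te_E = (13 + 4·14 + 15)/6 = 84/6 = 14; σ²_E = ((15−13)/6)² = 0.111
te_F = (3 + 4·7 + 11)/6 = 42/6 = 7; σ²_F = ((11−3)/6)² = 1.778
te_G = (1 + 4·2 + 15)/6 = 24/6 = 4; σ²_G = ((15−1)/6)² = 5.444
te_H = (1 + 4·3 + 17)/6 = 30/6 = 5; σ²_H = ((17−1)/6)² = 7.111
te_I = (5 + 4·10 + 15)/6 = 60/6 = 10; σ²_I = ((15−5)/6)² = 2.778

Forward pass:
ES_A = 0; EF_A = 9
ES_B = 0; EF_B = 11
ES_C = 0; EF_C = 5
ES_D = 0; EF_D = 7
ES_E = 11; EF_E = 11+14 = 25
ES_F = max(EF_B=11, EF_D=7) = 11; EF_F = 11+7 = 18
ES_G = 18; EF_G = 18+4 = 22
ES_H = max(EF_B=11, EF_F=18) = 18; EF_H = 18+5 = 23
ES_I = max(EF_A=9, EF_C=5, EF_E=25, EF_G=22, EF_H=23) = 25; EF_I = 25+10 = 35
Expected project duration μ = 35 hours. Critical path: B → E → I.

Variance along critical path = 0.111 + 0.111 + 2.778 = 3.000
σ = √3.000 = 1.732 hours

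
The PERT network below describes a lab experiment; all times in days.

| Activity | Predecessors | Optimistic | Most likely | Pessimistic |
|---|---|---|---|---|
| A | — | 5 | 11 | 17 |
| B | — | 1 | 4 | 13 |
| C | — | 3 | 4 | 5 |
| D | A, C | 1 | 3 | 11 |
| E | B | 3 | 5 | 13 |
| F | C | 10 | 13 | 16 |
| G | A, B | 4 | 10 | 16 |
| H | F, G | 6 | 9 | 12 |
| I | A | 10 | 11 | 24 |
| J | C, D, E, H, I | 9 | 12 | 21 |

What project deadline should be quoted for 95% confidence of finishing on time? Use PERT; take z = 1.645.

te_A = (5 + 4·11 + 17)/6 = 66/6 = 11; σ²_A = ((17−5)/6)² = 4.000
te_B = (1 + 4·4 + 13)/6 = 30/6 = 5; σ²_B = ((13−1)/6)² = 4.000
te_C = (3 + 4·4 + 5)/6 = 24/6 = 4; σ²_C = ((5−3)/6)² = 0.111
te_D = (1 + 4·3 + 11)/6 = 24/6 = 4; σ²_D = ((11−1)/6)² = 2.778
te_E = (3 + 4·5 + 13)/6 = 36/6 = 6; σ²_E = ((13−3)/6)² = 2.778
te_F = (10 + 4·13 + 16)/6 = 78/6 = 13; σ²_F = ((16−10)/6)² = 1.000
te_G = (4 + 4·10 + 16)/6 = 60/6 = 10; σ²_G = ((16−4)/6)² = 4.000
te_H = (6 + 4·9 + 12)/6 = 54/6 = 9; σ²_H = ((12−6)/6)² = 1.000
te_I = (10 + 4·11 + 24)/6 = 78/6 = 13; σ²_I = ((24−10)/6)² = 5.444
te_J = (9 + 4·12 + 21)/6 = 78/6 = 13; σ²_J = ((21−9)/6)² = 4.000

Forward pass:
ES_A = 0; EF_A = 11
ES_B = 0; EF_B = 5
ES_C = 0; EF_C = 4
ES_D = max(EF_A=11, EF_C=4) = 11; EF_D = 11+4 = 15
ES_E = 5; EF_E = 5+6 = 11
ES_F = 4; EF_F = 4+13 = 17
ES_G = max(EF_A=11, EF_B=5) = 11; EF_G = 11+10 = 21
ES_H = max(EF_F=17, EF_G=21) = 21; EF_H = 21+9 = 30
ES_I = 11; EF_I = 11+13 = 24
ES_J = max(EF_C=4, EF_D=15, EF_E=11, EF_H=30, EF_I=24) = 30; EF_J = 30+13 = 43
Expected project duration μ = 43 days. Critical path: A → G → H → J.

Variance along critical path = 4.000 + 4.000 + 1.000 + 4.000 = 13.000; σ = 3.606 days.
D = μ + z·σ = 43 + 1.645·3.606 = 48.9 days

48.9 days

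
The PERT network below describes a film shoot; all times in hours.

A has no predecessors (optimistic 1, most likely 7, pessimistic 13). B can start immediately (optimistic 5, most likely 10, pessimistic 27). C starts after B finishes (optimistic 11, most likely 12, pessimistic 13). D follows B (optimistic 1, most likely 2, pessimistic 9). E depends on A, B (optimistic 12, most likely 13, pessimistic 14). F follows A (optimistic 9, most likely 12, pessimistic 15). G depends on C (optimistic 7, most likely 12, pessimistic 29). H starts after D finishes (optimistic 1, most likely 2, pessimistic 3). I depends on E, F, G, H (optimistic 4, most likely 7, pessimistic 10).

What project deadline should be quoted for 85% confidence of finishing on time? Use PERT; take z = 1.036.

50.5 hours

te_A = (1 + 4·7 + 13)/6 = 42/6 = 7; σ²_A = ((13−1)/6)² = 4.000
te_B = (5 + 4·10 + 27)/6 = 72/6 = 12; σ²_B = ((27−5)/6)² = 13.444
te_C = (11 + 4·12 + 13)/6 = 72/6 = 12; σ²_C = ((13−11)/6)² = 0.111
te_D = (1 + 4·2 + 9)/6 = 18/6 = 3; σ²_D = ((9−1)/6)² = 1.778
te_E = (12 + 4·13 + 14)/6 = 78/6 = 13; σ²_E = ((14−12)/6)² = 0.111
te_F = (9 + 4·12 + 15)/6 = 72/6 = 12; σ²_F = ((15−9)/6)² = 1.000
te_G = (7 + 4·12 + 29)/6 = 84/6 = 14; σ²_G = ((29−7)/6)² = 13.444
te_H = (1 + 4·2 + 3)/6 = 12/6 = 2; σ²_H = ((3−1)/6)² = 0.111
te_I = (4 + 4·7 + 10)/6 = 42/6 = 7; σ²_I = ((10−4)/6)² = 1.000

Forward pass:
ES_A = 0; EF_A = 7
ES_B = 0; EF_B = 12
ES_C = 12; EF_C = 12+12 = 24
ES_D = 12; EF_D = 12+3 = 15
ES_E = max(EF_A=7, EF_B=12) = 12; EF_E = 12+13 = 25
ES_F = 7; EF_F = 7+12 = 19
ES_G = 24; EF_G = 24+14 = 38
ES_H = 15; EF_H = 15+2 = 17
ES_I = max(EF_E=25, EF_F=19, EF_G=38, EF_H=17) = 38; EF_I = 38+7 = 45
Expected project duration μ = 45 hours. Critical path: B → C → G → I.

Variance along critical path = 13.444 + 0.111 + 13.444 + 1.000 = 28.000; σ = 5.292 hours.
D = μ + z·σ = 45 + 1.036·5.292 = 50.5 hours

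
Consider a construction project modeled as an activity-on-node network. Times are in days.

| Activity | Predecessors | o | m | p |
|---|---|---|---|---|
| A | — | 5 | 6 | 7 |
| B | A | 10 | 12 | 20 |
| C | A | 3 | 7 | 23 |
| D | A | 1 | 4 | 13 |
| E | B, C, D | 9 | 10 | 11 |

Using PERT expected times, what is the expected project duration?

29 days

te_A = (5 + 4·6 + 7)/6 = 36/6 = 6
te_B = (10 + 4·12 + 20)/6 = 78/6 = 13
te_C = (3 + 4·7 + 23)/6 = 54/6 = 9
te_D = (1 + 4·4 + 13)/6 = 30/6 = 5
te_E = (9 + 4·10 + 11)/6 = 60/6 = 10

Forward pass:
ES_A = 0; EF_A = 6
ES_B = 6; EF_B = 6+13 = 19
ES_C = 6; EF_C = 6+9 = 15
ES_D = 6; EF_D = 6+5 = 11
ES_E = max(EF_B=19, EF_C=15, EF_D=11) = 19; EF_E = 19+10 = 29
Expected project duration μ = 29 days. Critical path: A → B → E.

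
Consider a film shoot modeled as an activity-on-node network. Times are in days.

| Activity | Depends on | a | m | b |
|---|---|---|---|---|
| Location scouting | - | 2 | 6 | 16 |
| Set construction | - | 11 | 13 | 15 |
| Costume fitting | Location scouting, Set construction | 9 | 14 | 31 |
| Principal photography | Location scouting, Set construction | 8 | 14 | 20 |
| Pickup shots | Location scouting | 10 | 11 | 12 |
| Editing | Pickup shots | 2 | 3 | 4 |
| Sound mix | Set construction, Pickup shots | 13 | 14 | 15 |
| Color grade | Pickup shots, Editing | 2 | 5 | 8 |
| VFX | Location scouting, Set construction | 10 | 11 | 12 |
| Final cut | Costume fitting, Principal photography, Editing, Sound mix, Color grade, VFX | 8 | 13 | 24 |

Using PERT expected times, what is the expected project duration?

te_Location scouting = (2 + 4·6 + 16)/6 = 42/6 = 7
te_Set construction = (11 + 4·13 + 15)/6 = 78/6 = 13
te_Costume fitting = (9 + 4·14 + 31)/6 = 96/6 = 16
te_Principal photography = (8 + 4·14 + 20)/6 = 84/6 = 14
te_Pickup shots = (10 + 4·11 + 12)/6 = 66/6 = 11
te_Editing = (2 + 4·3 + 4)/6 = 18/6 = 3
te_Sound mix = (13 + 4·14 + 15)/6 = 84/6 = 14
te_Color grade = (2 + 4·5 + 8)/6 = 30/6 = 5
te_VFX = (10 + 4·11 + 12)/6 = 66/6 = 11
te_Final cut = (8 + 4·13 + 24)/6 = 84/6 = 14

Forward pass:
ES_Location scouting = 0; EF_Location scouting = 7
ES_Set construction = 0; EF_Set construction = 13
ES_Costume fitting = max(EF_Location scouting=7, EF_Set construction=13) = 13; EF_Costume fitting = 13+16 = 29
ES_Principal photography = max(EF_Location scouting=7, EF_Set construction=13) = 13; EF_Principal photography = 13+14 = 27
ES_Pickup shots = 7; EF_Pickup shots = 7+11 = 18
ES_Editing = 18; EF_Editing = 18+3 = 21
ES_Sound mix = max(EF_Set construction=13, EF_Pickup shots=18) = 18; EF_Sound mix = 18+14 = 32
ES_Color grade = max(EF_Pickup shots=18, EF_Editing=21) = 21; EF_Color grade = 21+5 = 26
ES_VFX = max(EF_Location scouting=7, EF_Set construction=13) = 13; EF_VFX = 13+11 = 24
ES_Final cut = max(EF_Costume fitting=29, EF_Principal photography=27, EF_Editing=21, EF_Sound mix=32, EF_Color grade=26, EF_VFX=24) = 32; EF_Final cut = 32+14 = 46
Expected project duration μ = 46 days. Critical path: Location scouting → Pickup shots → Sound mix → Final cut.

46 days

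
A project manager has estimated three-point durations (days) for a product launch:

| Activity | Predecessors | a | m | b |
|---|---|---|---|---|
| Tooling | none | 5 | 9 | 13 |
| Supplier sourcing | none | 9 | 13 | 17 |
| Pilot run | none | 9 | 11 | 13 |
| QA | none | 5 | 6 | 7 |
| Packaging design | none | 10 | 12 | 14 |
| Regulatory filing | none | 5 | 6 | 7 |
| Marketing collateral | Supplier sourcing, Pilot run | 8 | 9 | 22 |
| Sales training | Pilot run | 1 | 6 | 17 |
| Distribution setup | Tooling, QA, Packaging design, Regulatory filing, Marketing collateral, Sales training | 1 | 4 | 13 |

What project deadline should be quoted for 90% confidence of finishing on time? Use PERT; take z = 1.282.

33.3 days

te_Tooling = (5 + 4·9 + 13)/6 = 54/6 = 9; σ²_Tooling = ((13−5)/6)² = 1.778
te_Supplier sourcing = (9 + 4·13 + 17)/6 = 78/6 = 13; σ²_Supplier sourcing = ((17−9)/6)² = 1.778
te_Pilot run = (9 + 4·11 + 13)/6 = 66/6 = 11; σ²_Pilot run = ((13−9)/6)² = 0.444
te_QA = (5 + 4·6 + 7)/6 = 36/6 = 6; σ²_QA = ((7−5)/6)² = 0.111
te_Packaging design = (10 + 4·12 + 14)/6 = 72/6 = 12; σ²_Packaging design = ((14−10)/6)² = 0.444
te_Regulatory filing = (5 + 4·6 + 7)/6 = 36/6 = 6; σ²_Regulatory filing = ((7−5)/6)² = 0.111
te_Marketing collateral = (8 + 4·9 + 22)/6 = 66/6 = 11; σ²_Marketing collateral = ((22−8)/6)² = 5.444
te_Sales training = (1 + 4·6 + 17)/6 = 42/6 = 7; σ²_Sales training = ((17−1)/6)² = 7.111
te_Distribution setup = (1 + 4·4 + 13)/6 = 30/6 = 5; σ²_Distribution setup = ((13−1)/6)² = 4.000

Forward pass:
ES_Tooling = 0; EF_Tooling = 9
ES_Supplier sourcing = 0; EF_Supplier sourcing = 13
ES_Pilot run = 0; EF_Pilot run = 11
ES_QA = 0; EF_QA = 6
ES_Packaging design = 0; EF_Packaging design = 12
ES_Regulatory filing = 0; EF_Regulatory filing = 6
ES_Marketing collateral = max(EF_Supplier sourcing=13, EF_Pilot run=11) = 13; EF_Marketing collateral = 13+11 = 24
ES_Sales training = 11; EF_Sales training = 11+7 = 18
ES_Distribution setup = max(EF_Tooling=9, EF_QA=6, EF_Packaging design=12, EF_Regulatory filing=6, EF_Marketing collateral=24, EF_Sales training=18) = 24; EF_Distribution setup = 24+5 = 29
Expected project duration μ = 29 days. Critical path: Supplier sourcing → Marketing collateral → Distribution setup.

Variance along critical path = 1.778 + 5.444 + 4.000 = 11.222; σ = 3.350 days.
D = μ + z·σ = 29 + 1.282·3.350 = 33.3 days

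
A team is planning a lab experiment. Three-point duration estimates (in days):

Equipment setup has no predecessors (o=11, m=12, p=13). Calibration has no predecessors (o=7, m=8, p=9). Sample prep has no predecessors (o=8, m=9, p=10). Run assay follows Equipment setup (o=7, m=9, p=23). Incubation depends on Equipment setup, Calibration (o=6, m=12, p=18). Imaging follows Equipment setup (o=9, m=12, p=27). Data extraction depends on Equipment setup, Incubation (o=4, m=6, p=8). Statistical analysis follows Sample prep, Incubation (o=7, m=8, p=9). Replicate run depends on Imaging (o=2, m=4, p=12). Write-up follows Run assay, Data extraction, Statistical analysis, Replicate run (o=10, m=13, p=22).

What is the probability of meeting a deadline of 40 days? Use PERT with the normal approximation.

0.018

te_Equipment setup = (11 + 4·12 + 13)/6 = 72/6 = 12; σ²_Equipment setup = ((13−11)/6)² = 0.111
te_Calibration = (7 + 4·8 + 9)/6 = 48/6 = 8; σ²_Calibration = ((9−7)/6)² = 0.111
te_Sample prep = (8 + 4·9 + 10)/6 = 54/6 = 9; σ²_Sample prep = ((10−8)/6)² = 0.111
te_Run assay = (7 + 4·9 + 23)/6 = 66/6 = 11; σ²_Run assay = ((23−7)/6)² = 7.111
te_Incubation = (6 + 4·12 + 18)/6 = 72/6 = 12; σ²_Incubation = ((18−6)/6)² = 4.000
te_Imaging = (9 + 4·12 + 27)/6 = 84/6 = 14; σ²_Imaging = ((27−9)/6)² = 9.000
te_Data extraction = (4 + 4·6 + 8)/6 = 36/6 = 6; σ²_Data extraction = ((8−4)/6)² = 0.444
te_Statistical analysis = (7 + 4·8 + 9)/6 = 48/6 = 8; σ²_Statistical analysis = ((9−7)/6)² = 0.111
te_Replicate run = (2 + 4·4 + 12)/6 = 30/6 = 5; σ²_Replicate run = ((12−2)/6)² = 2.778
te_Write-up = (10 + 4·13 + 22)/6 = 84/6 = 14; σ²_Write-up = ((22−10)/6)² = 4.000

Forward pass:
ES_Equipment setup = 0; EF_Equipment setup = 12
ES_Calibration = 0; EF_Calibration = 8
ES_Sample prep = 0; EF_Sample prep = 9
ES_Run assay = 12; EF_Run assay = 12+11 = 23
ES_Incubation = max(EF_Equipment setup=12, EF_Calibration=8) = 12; EF_Incubation = 12+12 = 24
ES_Imaging = 12; EF_Imaging = 12+14 = 26
ES_Data extraction = max(EF_Equipment setup=12, EF_Incubation=24) = 24; EF_Data extraction = 24+6 = 30
ES_Statistical analysis = max(EF_Sample prep=9, EF_Incubation=24) = 24; EF_Statistical analysis = 24+8 = 32
ES_Replicate run = 26; EF_Replicate run = 26+5 = 31
ES_Write-up = max(EF_Run assay=23, EF_Data extraction=30, EF_Statistical analysis=32, EF_Replicate run=31) = 32; EF_Write-up = 32+14 = 46
Expected project duration μ = 46 days. Critical path: Equipment setup → Incubation → Statistical analysis → Write-up.

Variance along critical path = 0.111 + 4.000 + 0.111 + 4.000 = 8.222; σ = √8.222 = 2.867 days.
Z = (40 − 46) / 2.867 = -2.092
P(T ≤ 40) = Φ(-2.092) ≈ 0.018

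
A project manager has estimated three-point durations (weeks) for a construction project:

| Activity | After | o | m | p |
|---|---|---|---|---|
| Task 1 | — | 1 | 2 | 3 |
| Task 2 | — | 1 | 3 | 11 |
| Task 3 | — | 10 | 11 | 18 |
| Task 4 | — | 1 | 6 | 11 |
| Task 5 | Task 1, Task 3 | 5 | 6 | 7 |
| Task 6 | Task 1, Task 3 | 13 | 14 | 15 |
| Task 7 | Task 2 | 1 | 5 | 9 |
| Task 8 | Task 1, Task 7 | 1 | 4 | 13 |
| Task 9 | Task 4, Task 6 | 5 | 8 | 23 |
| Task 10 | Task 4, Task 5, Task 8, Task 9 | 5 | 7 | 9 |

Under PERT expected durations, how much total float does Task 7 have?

22 weeks

te_Task 1 = (1 + 4·2 + 3)/6 = 12/6 = 2
te_Task 2 = (1 + 4·3 + 11)/6 = 24/6 = 4
te_Task 3 = (10 + 4·11 + 18)/6 = 72/6 = 12
te_Task 4 = (1 + 4·6 + 11)/6 = 36/6 = 6
te_Task 5 = (5 + 4·6 + 7)/6 = 36/6 = 6
te_Task 6 = (13 + 4·14 + 15)/6 = 84/6 = 14
te_Task 7 = (1 + 4·5 + 9)/6 = 30/6 = 5
te_Task 8 = (1 + 4·4 + 13)/6 = 30/6 = 5
te_Task 9 = (5 + 4·8 + 23)/6 = 60/6 = 10
te_Task 10 = (5 + 4·7 + 9)/6 = 42/6 = 7

Forward pass:
ES_Task 1 = 0; EF_Task 1 = 2
ES_Task 2 = 0; EF_Task 2 = 4
ES_Task 3 = 0; EF_Task 3 = 12
ES_Task 4 = 0; EF_Task 4 = 6
ES_Task 5 = max(EF_Task 1=2, EF_Task 3=12) = 12; EF_Task 5 = 12+6 = 18
ES_Task 6 = max(EF_Task 1=2, EF_Task 3=12) = 12; EF_Task 6 = 12+14 = 26
ES_Task 7 = 4; EF_Task 7 = 4+5 = 9
ES_Task 8 = max(EF_Task 1=2, EF_Task 7=9) = 9; EF_Task 8 = 9+5 = 14
ES_Task 9 = max(EF_Task 4=6, EF_Task 6=26) = 26; EF_Task 9 = 26+10 = 36
ES_Task 10 = max(EF_Task 4=6, EF_Task 5=18, EF_Task 8=14, EF_Task 9=36) = 36; EF_Task 10 = 36+7 = 43
Expected project duration μ = 43 weeks. Critical path: Task 3 → Task 6 → Task 9 → Task 10.

Backward pass:
LF_Task 10 = 43; LS_Task 10 = 43−7 = 36
LF_Task 9 = LS_Task 10 = 36; LS_Task 9 = 36−10 = 26
LF_Task 8 = LS_Task 10 = 36; LS_Task 8 = 36−5 = 31
LF_Task 7 = LS_Task 8 = 31; LS_Task 7 = 31−5 = 26
LF_Task 6 = LS_Task 9 = 26; LS_Task 6 = 26−14 = 12
LF_Task 5 = LS_Task 10 = 36; LS_Task 5 = 36−6 = 30
LF_Task 4 = min(LS_Task 9=26, LS_Task 10=36) = 26; LS_Task 4 = 26−6 = 20
LF_Task 3 = min(LS_Task 5=30, LS_Task 6=12) = 12; LS_Task 3 = 12−12 = 0
LF_Task 2 = LS_Task 7 = 26; LS_Task 2 = 26−4 = 22
LF_Task 1 = min(LS_Task 5=30, LS_Task 6=12, LS_Task 8=31) = 12; LS_Task 1 = 12−2 = 10
Slack_Task 7 = LS_Task 7 − ES_Task 7 = 26 − 4 = 22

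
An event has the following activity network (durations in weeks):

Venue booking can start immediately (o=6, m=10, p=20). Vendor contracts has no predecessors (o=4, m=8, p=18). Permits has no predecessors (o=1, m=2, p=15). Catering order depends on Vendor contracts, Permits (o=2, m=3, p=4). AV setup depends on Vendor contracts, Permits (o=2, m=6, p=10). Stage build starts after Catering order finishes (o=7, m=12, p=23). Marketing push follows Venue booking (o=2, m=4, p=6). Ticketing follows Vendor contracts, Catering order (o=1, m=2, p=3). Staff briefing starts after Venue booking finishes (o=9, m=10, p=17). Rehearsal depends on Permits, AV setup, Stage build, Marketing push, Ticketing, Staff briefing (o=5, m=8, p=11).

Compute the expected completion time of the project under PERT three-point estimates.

te_Venue booking = (6 + 4·10 + 20)/6 = 66/6 = 11
te_Vendor contracts = (4 + 4·8 + 18)/6 = 54/6 = 9
te_Permits = (1 + 4·2 + 15)/6 = 24/6 = 4
te_Catering order = (2 + 4·3 + 4)/6 = 18/6 = 3
te_AV setup = (2 + 4·6 + 10)/6 = 36/6 = 6
te_Stage build = (7 + 4·12 + 23)/6 = 78/6 = 13
te_Marketing push = (2 + 4·4 + 6)/6 = 24/6 = 4
te_Ticketing = (1 + 4·2 + 3)/6 = 12/6 = 2
te_Staff briefing = (9 + 4·10 + 17)/6 = 66/6 = 11
te_Rehearsal = (5 + 4·8 + 11)/6 = 48/6 = 8

Forward pass:
ES_Venue booking = 0; EF_Venue booking = 11
ES_Vendor contracts = 0; EF_Vendor contracts = 9
ES_Permits = 0; EF_Permits = 4
ES_Catering order = max(EF_Vendor contracts=9, EF_Permits=4) = 9; EF_Catering order = 9+3 = 12
ES_AV setup = max(EF_Vendor contracts=9, EF_Permits=4) = 9; EF_AV setup = 9+6 = 15
ES_Stage build = 12; EF_Stage build = 12+13 = 25
ES_Marketing push = 11; EF_Marketing push = 11+4 = 15
ES_Ticketing = max(EF_Vendor contracts=9, EF_Catering order=12) = 12; EF_Ticketing = 12+2 = 14
ES_Staff briefing = 11; EF_Staff briefing = 11+11 = 22
ES_Rehearsal = max(EF_Permits=4, EF_AV setup=15, EF_Stage build=25, EF_Marketing push=15, EF_Ticketing=14, EF_Staff briefing=22) = 25; EF_Rehearsal = 25+8 = 33
Expected project duration μ = 33 weeks. Critical path: Vendor contracts → Catering order → Stage build → Rehearsal.

33 weeks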